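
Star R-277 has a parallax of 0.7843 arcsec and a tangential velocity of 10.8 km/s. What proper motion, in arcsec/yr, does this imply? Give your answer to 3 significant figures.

d = 1/p = 1/0.7843″ = 1.275 pc.
μ = v_t / (4.74 d) = 10.8 / (4.74 × 1.275) = 10.8 / 6.0435 = 1.787 ″/yr.

1.79 arcsec/yr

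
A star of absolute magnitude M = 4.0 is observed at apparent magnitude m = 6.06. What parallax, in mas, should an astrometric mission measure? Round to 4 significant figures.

38.73 mas

m − M = 6.06 − 4.0 = 2.06.
d = 10^((m−M)/5 + 1) = 10^1.412 = 25.823 pc.
p = 1/d = 1/25.823 = 0.038725 arcsec = 38.725 mas.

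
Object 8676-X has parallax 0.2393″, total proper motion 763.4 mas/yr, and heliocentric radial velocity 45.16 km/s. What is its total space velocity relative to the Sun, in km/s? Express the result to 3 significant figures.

47.6 km/s

d = 1/p = 1/0.2393″ = 4.1789 pc.
μ = 763.4 mas/yr = 0.7634 ″/yr.
v_t = 4.740 μ d = 4.740 × 0.7634 × 4.1789 = 15.121 km/s.
v = √(v_r² + v_t²) = √(45.16² + 15.121²) = √2268.07 = 47.624 km/s.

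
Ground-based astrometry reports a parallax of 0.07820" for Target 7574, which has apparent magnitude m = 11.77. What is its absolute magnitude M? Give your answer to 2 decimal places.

d = 1/p = 1/0.07820″ = 12.788 pc.
m − M = 5 log₁₀(12.788) − 5 = 5.5340 − 5 = 0.5340.
M = m − (m − M) = 11.77 − 0.5340 = 11.24.

M = 11.24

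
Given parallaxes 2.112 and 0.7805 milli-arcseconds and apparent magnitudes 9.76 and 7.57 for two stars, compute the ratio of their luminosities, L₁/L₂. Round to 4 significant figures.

d₁ = 1/p₁ = 1/0.002112″ = 473.48 pc; d₂ = 1/p₂ = 1/0.0007805″ = 1281.2 pc.
M₁ = m₁ − 5 log₁₀ d₁ + 5 = 9.76 − 13.3765 + 5 = 1.3835.
M₂ = 7.57 − 15.5381 + 5 = -2.9681.
L₁/L₂ = 10^(0.4(M₂ − M₁)) = 10^(0.4 × (-4.3516)) = 10^(-1.74064) = 0.01817.

L₁/L₂ = 0.01817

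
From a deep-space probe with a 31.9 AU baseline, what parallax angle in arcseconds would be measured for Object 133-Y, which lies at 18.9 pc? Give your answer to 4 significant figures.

p (arcsec) = B (AU) / d (pc).
p = 31.9 / 18.9 = 1.6878 arcsec.

1.688 arcsec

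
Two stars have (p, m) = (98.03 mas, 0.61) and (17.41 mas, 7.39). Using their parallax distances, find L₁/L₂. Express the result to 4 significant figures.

d₁ = 1/p₁ = 1/0.09803″ = 10.201 pc; d₂ = 1/p₂ = 1/0.01741″ = 57.438 pc.
M₁ = m₁ − 5 log₁₀ d₁ + 5 = 0.61 − 5.0432 + 5 = 0.5668.
M₂ = 7.39 − 8.7960 + 5 = 3.5940.
L₁/L₂ = 10^(0.4(M₂ − M₁)) = 10^(0.4 × 3.0272) = 10^1.21088 = 16.251.

L₁/L₂ = 16.25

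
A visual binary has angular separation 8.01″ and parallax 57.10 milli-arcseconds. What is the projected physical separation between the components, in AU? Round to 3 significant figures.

d = 1/p = 1/0.05710″ = 17.513 pc.
At distance d (pc), an angle of θ arcsec spans θ·d AU: s = 8.01 × 17.513 = 140.28 AU.

140 AU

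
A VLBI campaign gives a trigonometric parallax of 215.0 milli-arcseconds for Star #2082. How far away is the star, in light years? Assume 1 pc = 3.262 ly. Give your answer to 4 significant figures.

p = 215.0 milli-arcseconds = 0.2150 arcsec.
d = 1/p = 1/0.2150 = 4.6512 pc.
In light-years: 4.6512 × 3.262 = 15.172 ly.

15.17 light years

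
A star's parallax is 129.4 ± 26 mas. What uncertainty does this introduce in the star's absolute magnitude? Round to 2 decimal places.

σ_M = 0.44 mag

M = m − 5 log₁₀ d + 5 = m + 5 log₁₀ p + 5, so ∂M/∂p = 5/(p ln 10).
σ_M = (5/ln 10) · (σ_p/p) = 2.1715 × 26/129.4 = 2.1715 × 0.20093 = 0.43632.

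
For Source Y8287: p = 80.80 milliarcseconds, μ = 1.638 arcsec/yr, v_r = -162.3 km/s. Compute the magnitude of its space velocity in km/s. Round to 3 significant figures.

d = 1/p = 1/0.08080″ = 12.376 pc.
v_t = 4.740 μ d = 4.740 × 1.638 × 12.376 = 96.089 km/s.
v = √(v_r² + v_t²) = √((-162.3)² + 96.089²) = √35574.4 = 188.61 km/s.

189 km/s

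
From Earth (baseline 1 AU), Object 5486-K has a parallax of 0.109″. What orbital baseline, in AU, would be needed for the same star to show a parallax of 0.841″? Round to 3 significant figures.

Parallax scales linearly with baseline: p ∝ B, so B = p_target / p_Earth × 1 AU.
B = 0.841 / 0.109 = 7.7156 AU.

7.72 AU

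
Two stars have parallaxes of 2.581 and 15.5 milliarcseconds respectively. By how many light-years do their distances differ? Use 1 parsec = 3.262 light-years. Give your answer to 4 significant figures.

1053 ly

d_A = 1/0.002581″ = 387.45 pc; d_B = 1/0.01550″ = 64.516 pc.
|d_B − d_A| = |64.516 − 387.45| = 322.93 pc = 322.93 × 3.262 ly = 1053.4 ly.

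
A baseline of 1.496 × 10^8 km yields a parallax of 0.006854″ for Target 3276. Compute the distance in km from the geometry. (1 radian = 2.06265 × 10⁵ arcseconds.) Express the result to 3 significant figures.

4.50 × 10^15 km

θ = 0.006854″ = 0.006854/206265 = 3.3229 × 10^-8 rad.
d = B/θ = (1.496 × 10^8) / (3.3229 × 10^-8) = 4.5021 × 10^15 km.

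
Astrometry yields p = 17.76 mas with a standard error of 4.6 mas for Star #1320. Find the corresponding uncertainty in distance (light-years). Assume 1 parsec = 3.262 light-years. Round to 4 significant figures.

d = 1/p, so σ_d = σ_p / p².
σ_d = 0.00460 / (0.01776)² = 0.00460 / 0.00031542 = 14.584 pc = 14.584 × 3.262 ly = 47.573 ly.

47.57 ly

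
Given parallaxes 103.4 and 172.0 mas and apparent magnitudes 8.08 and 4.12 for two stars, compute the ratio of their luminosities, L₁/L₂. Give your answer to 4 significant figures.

d₁ = 1/p₁ = 1/0.1034″ = 9.6712 pc; d₂ = 1/p₂ = 1/0.1720″ = 5.814 pc.
M₁ = m₁ − 5 log₁₀ d₁ + 5 = 8.08 − 4.9274 + 5 = 8.1526.
M₂ = 4.12 − 3.8224 + 5 = 5.2976.
L₁/L₂ = 10^(0.4(M₂ − M₁)) = 10^(0.4 × (-2.8550)) = 10^(-1.14200) = 0.072111.

L₁/L₂ = 0.07211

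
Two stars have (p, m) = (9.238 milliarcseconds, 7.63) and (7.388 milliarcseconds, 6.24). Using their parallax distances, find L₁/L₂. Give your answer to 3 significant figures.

L₁/L₂ = 0.178

d₁ = 1/p₁ = 1/0.009238″ = 108.25 pc; d₂ = 1/p₂ = 1/0.007388″ = 135.35 pc.
M₁ = m₁ − 5 log₁₀ d₁ + 5 = 7.63 − 10.1721 + 5 = 2.4579.
M₂ = 6.24 − 10.6573 + 5 = 0.5827.
L₁/L₂ = 10^(0.4(M₂ − M₁)) = 10^(0.4 × (-1.8752)) = 10^(-0.75008) = 0.1778.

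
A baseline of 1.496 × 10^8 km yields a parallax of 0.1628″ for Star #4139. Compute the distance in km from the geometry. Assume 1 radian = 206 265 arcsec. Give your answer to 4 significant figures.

θ = 0.1628″ = 0.1628/206265 = 7.8928 × 10^-7 rad.
d = B/θ = (1.496 × 10^8) / (7.8928 × 10^-7) = 1.8954 × 10^14 km.

1.895 × 10^14 km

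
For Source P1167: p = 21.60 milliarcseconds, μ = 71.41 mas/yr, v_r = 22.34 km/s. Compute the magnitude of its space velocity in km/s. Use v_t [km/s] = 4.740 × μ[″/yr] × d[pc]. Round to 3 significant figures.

27.3 km/s

d = 1/p = 1/0.02160″ = 46.296 pc.
μ = 71.41 mas/yr = 0.07141 ″/yr.
v_t = 4.740 μ d = 4.740 × 0.07141 × 46.296 = 15.67 km/s.
v = √(v_r² + v_t²) = √(22.34² + 15.67²) = √744.625 = 27.288 km/s.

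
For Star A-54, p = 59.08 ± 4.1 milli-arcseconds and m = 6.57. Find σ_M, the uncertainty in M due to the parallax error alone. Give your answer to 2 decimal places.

σ_M = 0.15 mag

M = m − 5 log₁₀ d + 5 = m + 5 log₁₀ p + 5, so ∂M/∂p = 5/(p ln 10).
σ_M = (5/ln 10) · (σ_p/p) = 2.1715 × 4.1/59.08 = 2.1715 × 0.069397 = 0.1507.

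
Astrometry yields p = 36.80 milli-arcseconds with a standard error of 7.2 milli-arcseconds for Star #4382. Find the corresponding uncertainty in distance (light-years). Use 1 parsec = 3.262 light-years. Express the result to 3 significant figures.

17.3 ly

d = 1/p, so σ_d = σ_p / p².
σ_d = 0.00720 / (0.03680)² = 0.00720 / 0.0013542 = 5.3168 pc = 5.3168 × 3.262 ly = 17.343 ly.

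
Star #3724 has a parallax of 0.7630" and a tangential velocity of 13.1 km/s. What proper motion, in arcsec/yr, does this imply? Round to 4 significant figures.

2.109 arcsec/yr

d = 1/p = 1/0.7630″ = 1.3106 pc.
μ = v_t / (4.74 d) = 13.1 / (4.74 × 1.3106) = 13.1 / 6.2122 = 2.1088 ″/yr.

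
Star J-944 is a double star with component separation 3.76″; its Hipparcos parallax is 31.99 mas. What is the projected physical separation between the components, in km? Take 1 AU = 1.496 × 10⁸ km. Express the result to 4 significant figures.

d = 1/p = 1/0.03199″ = 31.26 pc.
At distance d (pc), an angle of θ arcsec spans θ·d AU: s = 3.76 × 31.26 = 117.54 AU.
= 117.54 × 1.496 × 10⁸ km = 1.7584 × 10^10 km.

1.758 × 10^10 km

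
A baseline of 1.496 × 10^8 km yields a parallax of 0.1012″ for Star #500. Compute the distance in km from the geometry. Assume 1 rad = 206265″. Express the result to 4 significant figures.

θ = 0.1012″ = 0.1012/206265 = 4.9063 × 10^-7 rad.
d = B/θ = (1.496 × 10^8) / (4.9063 × 10^-7) = 3.0491 × 10^14 km.

3.049 × 10^14 km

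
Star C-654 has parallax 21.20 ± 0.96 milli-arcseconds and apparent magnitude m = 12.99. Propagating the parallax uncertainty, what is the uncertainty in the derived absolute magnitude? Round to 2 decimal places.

M = m − 5 log₁₀ d + 5 = m + 5 log₁₀ p + 5, so ∂M/∂p = 5/(p ln 10).
σ_M = (5/ln 10) · (σ_p/p) = 2.1715 × 0.96/21.20 = 2.1715 × 0.045283 = 0.098332.

σ_M = 0.10 mag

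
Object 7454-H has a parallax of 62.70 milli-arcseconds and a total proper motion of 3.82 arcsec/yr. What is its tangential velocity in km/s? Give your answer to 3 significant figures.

d = 1/p = 1/0.06270″ = 15.949 pc.
v_t = 4.74 × μ × d = 4.74 × 3.82 × 15.949 = 288.79 km/s.

289 km/s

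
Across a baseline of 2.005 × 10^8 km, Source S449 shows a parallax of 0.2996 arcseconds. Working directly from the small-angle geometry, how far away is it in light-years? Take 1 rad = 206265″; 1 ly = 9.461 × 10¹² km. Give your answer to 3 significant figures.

14.6 ly

θ = 0.2996″ = 0.2996/206265 = 1.4525 × 10^-6 rad.
d = B/θ = (2.005 × 10^8) / (1.4525 × 10^-6) = 1.3804 × 10^14 km = (1.3804 × 10^14) / (9.461 × 10^12) ly = 14.59 ly.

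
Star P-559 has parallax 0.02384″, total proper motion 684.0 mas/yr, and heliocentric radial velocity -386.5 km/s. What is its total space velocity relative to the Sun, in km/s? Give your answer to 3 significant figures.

d = 1/p = 1/0.02384″ = 41.946 pc.
μ = 684.0 mas/yr = 0.6840 ″/yr.
v_t = 4.740 μ d = 4.740 × 0.6840 × 41.946 = 136 km/s.
v = √(v_r² + v_t²) = √((-386.5)² + 136²) = √167878 = 409.73 km/s.

410 km/s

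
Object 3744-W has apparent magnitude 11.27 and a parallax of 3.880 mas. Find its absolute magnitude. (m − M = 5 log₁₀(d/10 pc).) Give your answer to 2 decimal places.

d = 1/p = 1/0.003880″ = 257.73 pc.
m − M = 5 log₁₀(257.73) − 5 = 12.0558 − 5 = 7.0558.
M = m − (m − M) = 11.27 − 7.0558 = 4.21.

M = 4.21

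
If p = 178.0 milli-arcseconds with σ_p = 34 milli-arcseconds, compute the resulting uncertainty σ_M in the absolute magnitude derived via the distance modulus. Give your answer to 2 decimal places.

M = m − 5 log₁₀ d + 5 = m + 5 log₁₀ p + 5, so ∂M/∂p = 5/(p ln 10).
σ_M = (5/ln 10) · (σ_p/p) = 2.1715 × 34/178.0 = 2.1715 × 0.19101 = 0.41478.

σ_M = 0.41 mag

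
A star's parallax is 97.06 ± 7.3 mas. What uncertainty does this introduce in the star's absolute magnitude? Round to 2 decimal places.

M = m − 5 log₁₀ d + 5 = m + 5 log₁₀ p + 5, so ∂M/∂p = 5/(p ln 10).
σ_M = (5/ln 10) · (σ_p/p) = 2.1715 × 7.3/97.06 = 2.1715 × 0.075211 = 0.16332.

σ_M = 0.16 mag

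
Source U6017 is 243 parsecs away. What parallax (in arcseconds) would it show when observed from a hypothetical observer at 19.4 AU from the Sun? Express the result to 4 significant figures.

p (arcsec) = B (AU) / d (pc).
p = 19.4 / 243 = 0.079835 arcsec.

0.07984 arcsec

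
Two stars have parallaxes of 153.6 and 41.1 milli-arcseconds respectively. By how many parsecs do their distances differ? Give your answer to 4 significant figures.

17.82 pc

d_A = 1/0.1536″ = 6.5104 pc; d_B = 1/0.04110″ = 24.331 pc.
|d_B − d_A| = |24.331 − 6.5104| = 17.821 pc.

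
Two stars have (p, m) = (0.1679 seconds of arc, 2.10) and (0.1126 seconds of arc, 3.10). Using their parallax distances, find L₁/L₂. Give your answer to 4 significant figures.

d₁ = 1/p₁ = 1/0.1679″ = 5.9559 pc; d₂ = 1/p₂ = 1/0.1126″ = 8.881 pc.
M₁ = m₁ − 5 log₁₀ d₁ + 5 = 2.10 − 3.8747 + 5 = 3.2253.
M₂ = 3.10 − 4.7423 + 5 = 3.3577.
L₁/L₂ = 10^(0.4(M₂ − M₁)) = 10^(0.4 × 0.1324) = 10^0.05296 = 1.1297.

L₁/L₂ = 1.130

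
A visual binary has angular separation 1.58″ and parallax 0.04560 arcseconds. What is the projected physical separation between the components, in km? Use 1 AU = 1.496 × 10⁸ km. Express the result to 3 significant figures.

5.18 × 10^9 km

d = 1/p = 1/0.04560″ = 21.93 pc.
At distance d (pc), an angle of θ arcsec spans θ·d AU: s = 1.58 × 21.93 = 34.649 AU.
= 34.649 × 1.496 × 10⁸ km = 5.1835 × 10^9 km.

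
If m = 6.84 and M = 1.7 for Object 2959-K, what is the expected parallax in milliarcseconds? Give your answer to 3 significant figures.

m − M = 6.84 − 1.7 = 5.14.
d = 10^((m−M)/5 + 1) = 10^2.028 = 106.66 pc.
p = 1/d = 1/106.66 = 0.0093756 arcsec = 9.3756 mas.

9.38 mas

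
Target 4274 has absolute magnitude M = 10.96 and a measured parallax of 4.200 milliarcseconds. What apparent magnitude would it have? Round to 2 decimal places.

d = 1/p = 1/0.004200″ = 238.1 pc.
m − M = 5 log₁₀ d − 5 = 5 log₁₀(238.1) − 5 = 11.8838 − 5 = 6.8838.
m = M + (m − M) = 10.96 + 6.8838 = 17.84.

m = 17.84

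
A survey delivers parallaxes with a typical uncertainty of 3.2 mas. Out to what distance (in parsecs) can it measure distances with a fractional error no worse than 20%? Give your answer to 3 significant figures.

σ_d/d = σ_p/p, so the condition is σ_p/p ≤ 0.20, i.e. p ≥ σ_p/0.20.
p_min = 3.2/0.20 = 16 mas = 0.016 arcsec.
d_max = 1/p_min = 1/0.016 = 62.5 pc.

62.5 pc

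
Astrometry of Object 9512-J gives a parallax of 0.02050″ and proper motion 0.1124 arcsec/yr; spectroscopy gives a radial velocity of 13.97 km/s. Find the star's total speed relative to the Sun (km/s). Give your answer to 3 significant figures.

d = 1/p = 1/0.02050″ = 48.78 pc.
v_t = 4.740 μ d = 4.740 × 0.1124 × 48.78 = 25.989 km/s.
v = √(v_r² + v_t²) = √(13.97² + 25.989²) = √870.589 = 29.506 km/s.

29.5 km/s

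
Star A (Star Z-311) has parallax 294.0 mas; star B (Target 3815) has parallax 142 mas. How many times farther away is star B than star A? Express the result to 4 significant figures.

2.070

Since d = 1/p, d_B/d_A = p_A/p_B.
= 294.0 / 142 = 2.0704.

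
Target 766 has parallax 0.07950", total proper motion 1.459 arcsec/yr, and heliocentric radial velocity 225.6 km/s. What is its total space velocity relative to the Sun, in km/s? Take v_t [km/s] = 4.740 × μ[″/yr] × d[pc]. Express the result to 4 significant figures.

241.8 km/s

d = 1/p = 1/0.07950″ = 12.579 pc.
v_t = 4.740 μ d = 4.740 × 1.459 × 12.579 = 86.992 km/s.
v = √(v_r² + v_t²) = √(225.6² + 86.992²) = √58463 = 241.79 km/s.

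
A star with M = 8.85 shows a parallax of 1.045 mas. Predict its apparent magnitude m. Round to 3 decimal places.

d = 1/p = 1/0.001045″ = 956.94 pc.
m − M = 5 log₁₀ d − 5 = 5 log₁₀(956.94) − 5 = 14.9044 − 5 = 9.9044.
m = M + (m − M) = 8.85 + 9.9044 = 18.754.

m = 18.754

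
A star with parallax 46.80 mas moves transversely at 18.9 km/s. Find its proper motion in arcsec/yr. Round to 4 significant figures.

d = 1/p = 1/0.04680″ = 21.368 pc.
μ = v_t / (4.74 d) = 18.9 / (4.74 × 21.368) = 18.9 / 101.28 = 0.18661 ″/yr.

0.1866 arcsec/yr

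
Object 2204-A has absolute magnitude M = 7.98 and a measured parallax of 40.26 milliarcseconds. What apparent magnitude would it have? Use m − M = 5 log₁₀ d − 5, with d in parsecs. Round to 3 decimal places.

d = 1/p = 1/0.04026″ = 24.839 pc.
m − M = 5 log₁₀ d − 5 = 5 log₁₀(24.839) − 5 = 6.9757 − 5 = 1.9757.
m = M + (m − M) = 7.98 + 1.9757 = 9.956.

m = 9.956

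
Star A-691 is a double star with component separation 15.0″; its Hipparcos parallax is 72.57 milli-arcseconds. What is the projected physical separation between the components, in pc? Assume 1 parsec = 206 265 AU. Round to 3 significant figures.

d = 1/p = 1/0.07257″ = 13.78 pc.
At distance d (pc), an angle of θ arcsec spans θ·d AU: s = 15.0 × 13.78 = 206.7 AU.
= 206.7 / 206265 = 0.0010021 pc.

0.00100 pc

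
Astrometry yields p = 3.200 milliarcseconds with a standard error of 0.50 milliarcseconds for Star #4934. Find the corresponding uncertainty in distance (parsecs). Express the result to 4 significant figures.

d = 1/p, so σ_d = σ_p / p².
σ_d = 0.000500 / (0.003200)² = 0.000500 / 0.00001024 = 48.828 pc.

48.83 pc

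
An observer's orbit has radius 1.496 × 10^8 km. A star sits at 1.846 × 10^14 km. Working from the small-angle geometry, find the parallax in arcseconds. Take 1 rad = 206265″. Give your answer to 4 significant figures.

0.1672 arcsec

θ ≈ B/d = (1.496 × 10^8) / (1.846 × 10^14) = 8.1040 × 10^-7 rad.
In arcseconds: 8.1040 × 10^-7 × 206265 = 0.16716″.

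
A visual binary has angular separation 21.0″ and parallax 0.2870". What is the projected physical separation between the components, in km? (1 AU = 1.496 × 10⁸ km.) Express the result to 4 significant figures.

d = 1/p = 1/0.2870″ = 3.4843 pc.
At distance d (pc), an angle of θ arcsec spans θ·d AU: s = 21.0 × 3.4843 = 73.17 AU.
= 73.17 × 1.496 × 10⁸ km = 1.0946 × 10^10 km.

1.095 × 10^10 km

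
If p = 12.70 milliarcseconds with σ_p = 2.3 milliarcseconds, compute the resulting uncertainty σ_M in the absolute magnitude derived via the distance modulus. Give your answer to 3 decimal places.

σ_M = 0.393 mag

M = m − 5 log₁₀ d + 5 = m + 5 log₁₀ p + 5, so ∂M/∂p = 5/(p ln 10).
σ_M = (5/ln 10) · (σ_p/p) = 2.1715 × 2.3/12.70 = 2.1715 × 0.1811 = 0.39326.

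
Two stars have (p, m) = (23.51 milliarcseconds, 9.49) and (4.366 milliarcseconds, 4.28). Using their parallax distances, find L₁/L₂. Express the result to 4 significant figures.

d₁ = 1/p₁ = 1/0.02351″ = 42.535 pc; d₂ = 1/p₂ = 1/0.004366″ = 229.04 pc.
M₁ = m₁ − 5 log₁₀ d₁ + 5 = 9.49 − 8.1437 + 5 = 6.3463.
M₂ = 4.28 − 11.7996 + 5 = -2.5196.
L₁/L₂ = 10^(0.4(M₂ − M₁)) = 10^(0.4 × (-8.8659)) = 10^(-3.54636) = 0.00028421.

L₁/L₂ = 0.0002842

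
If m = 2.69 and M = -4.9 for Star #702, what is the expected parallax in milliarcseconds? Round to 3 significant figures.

3.03 mas

m − M = 2.69 − (-4.9) = 7.59.
d = 10^((m−M)/5 + 1) = 10^2.518 = 329.61 pc.
p = 1/d = 1/329.61 = 0.0030339 arcsec = 3.0339 mas.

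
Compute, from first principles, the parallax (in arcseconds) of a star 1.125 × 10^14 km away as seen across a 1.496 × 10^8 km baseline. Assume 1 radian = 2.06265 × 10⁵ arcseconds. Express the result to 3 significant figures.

θ ≈ B/d = (1.496 × 10^8) / (1.125 × 10^14) = 1.3298 × 10^-6 rad.
In arcseconds: 1.3298 × 10^-6 × 206265 = 0.27429″.

0.274 arcsec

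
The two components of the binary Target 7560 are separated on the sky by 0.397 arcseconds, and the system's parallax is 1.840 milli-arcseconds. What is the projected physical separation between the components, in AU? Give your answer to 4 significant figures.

d = 1/p = 1/0.001840″ = 543.48 pc.
At distance d (pc), an angle of θ arcsec spans θ·d AU: s = 0.397 × 543.48 = 215.76 AU.

215.8 AU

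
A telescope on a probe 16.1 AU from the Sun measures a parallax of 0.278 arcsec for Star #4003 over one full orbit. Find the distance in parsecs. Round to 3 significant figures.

With baseline B (in AU) and parallax p (in arcsec), d = B/p parsecs.
d = 16.1 / 0.278 = 57.914 pc.

57.9 pc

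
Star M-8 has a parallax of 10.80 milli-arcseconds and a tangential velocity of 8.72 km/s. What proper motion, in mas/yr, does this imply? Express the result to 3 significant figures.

d = 1/p = 1/0.01080″ = 92.593 pc.
μ = v_t / (4.74 d) = 8.72 / (4.74 × 92.593) = 8.72 / 438.89 = 0.019868 ″/yr = 19.868 mas/yr.

19.9 mas/yr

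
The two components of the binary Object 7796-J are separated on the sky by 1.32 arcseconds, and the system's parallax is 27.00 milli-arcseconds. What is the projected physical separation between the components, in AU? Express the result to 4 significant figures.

d = 1/p = 1/0.02700″ = 37.037 pc.
At distance d (pc), an angle of θ arcsec spans θ·d AU: s = 1.32 × 37.037 = 48.889 AU.

48.89 AU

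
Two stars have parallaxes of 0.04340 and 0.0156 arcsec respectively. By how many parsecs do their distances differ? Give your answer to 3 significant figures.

d_A = 1/0.04340″ = 23.041 pc; d_B = 1/0.01560″ = 64.103 pc.
|d_B − d_A| = |64.103 − 23.041| = 41.062 pc.

41.1 pc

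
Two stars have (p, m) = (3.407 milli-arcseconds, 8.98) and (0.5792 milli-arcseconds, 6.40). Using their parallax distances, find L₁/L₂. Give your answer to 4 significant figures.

L₁/L₂ = 0.002685

d₁ = 1/p₁ = 1/0.003407″ = 293.51 pc; d₂ = 1/p₂ = 1/0.0005792″ = 1726.5 pc.
M₁ = m₁ − 5 log₁₀ d₁ + 5 = 8.98 − 12.3381 + 5 = 1.6419.
M₂ = 6.40 − 16.1858 + 5 = -4.7858.
L₁/L₂ = 10^(0.4(M₂ − M₁)) = 10^(0.4 × (-6.4277)) = 10^(-2.57108) = 0.0026848.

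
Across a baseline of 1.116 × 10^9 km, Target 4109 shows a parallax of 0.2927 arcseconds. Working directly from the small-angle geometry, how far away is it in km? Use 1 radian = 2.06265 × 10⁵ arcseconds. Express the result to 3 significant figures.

7.86 × 10^14 km

θ = 0.2927″ = 0.2927/206265 = 1.4190 × 10^-6 rad.
d = B/θ = (1.116 × 10^9) / (1.4190 × 10^-6) = 7.8647 × 10^14 km.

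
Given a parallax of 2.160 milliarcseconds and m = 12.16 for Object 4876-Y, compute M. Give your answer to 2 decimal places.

M = 3.83

d = 1/p = 1/0.002160″ = 462.96 pc.
m − M = 5 log₁₀(462.96) − 5 = 13.3277 − 5 = 8.3277.
M = m − (m − M) = 12.16 − 8.3277 = 3.83.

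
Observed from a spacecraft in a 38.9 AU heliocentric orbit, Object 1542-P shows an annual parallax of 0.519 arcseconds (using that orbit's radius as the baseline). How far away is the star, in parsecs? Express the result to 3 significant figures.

With baseline B (in AU) and parallax p (in arcsec), d = B/p parsecs.
d = 38.9 / 0.519 = 74.952 pc.

75.0 pc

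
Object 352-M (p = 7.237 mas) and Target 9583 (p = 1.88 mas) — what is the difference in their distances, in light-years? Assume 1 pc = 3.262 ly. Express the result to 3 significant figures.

d_A = 1/0.007237″ = 138.18 pc; d_B = 1/0.001880″ = 531.91 pc.
|d_B − d_A| = |531.91 − 138.18| = 393.73 pc = 393.73 × 3.262 ly = 1284.3 ly.

1280 ly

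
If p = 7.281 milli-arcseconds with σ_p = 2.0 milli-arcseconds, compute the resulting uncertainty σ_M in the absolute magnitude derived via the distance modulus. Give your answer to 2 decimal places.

M = m − 5 log₁₀ d + 5 = m + 5 log₁₀ p + 5, so ∂M/∂p = 5/(p ln 10).
σ_M = (5/ln 10) · (σ_p/p) = 2.1715 × 2.0/7.281 = 2.1715 × 0.27469 = 0.59649.

σ_M = 0.60 mag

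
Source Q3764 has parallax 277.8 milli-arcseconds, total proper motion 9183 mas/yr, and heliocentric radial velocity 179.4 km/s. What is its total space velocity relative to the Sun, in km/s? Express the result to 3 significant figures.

238 km/s

d = 1/p = 1/0.2778″ = 3.5997 pc.
μ = 9183 mas/yr = 9.183 ″/yr.
v_t = 4.740 μ d = 4.740 × 9.183 × 3.5997 = 156.69 km/s.
v = √(v_r² + v_t²) = √(179.4² + 156.69²) = √56736.1 = 238.19 km/s.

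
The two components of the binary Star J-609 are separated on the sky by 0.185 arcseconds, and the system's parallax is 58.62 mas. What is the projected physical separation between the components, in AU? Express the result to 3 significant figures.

3.16 AU

d = 1/p = 1/0.05862″ = 17.059 pc.
At distance d (pc), an angle of θ arcsec spans θ·d AU: s = 0.185 × 17.059 = 3.1559 AU.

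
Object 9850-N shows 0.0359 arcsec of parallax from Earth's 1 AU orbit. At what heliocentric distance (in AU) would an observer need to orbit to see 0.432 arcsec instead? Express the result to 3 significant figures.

12.0 AU

Parallax scales linearly with baseline: p ∝ B, so B = p_target / p_Earth × 1 AU.
B = 0.432 / 0.0359 = 12.033 AU.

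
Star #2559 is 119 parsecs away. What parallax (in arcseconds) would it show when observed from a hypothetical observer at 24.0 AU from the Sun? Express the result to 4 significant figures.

p (arcsec) = B (AU) / d (pc).
p = 24.0 / 119 = 0.20168 arcsec.

0.2017 arcsec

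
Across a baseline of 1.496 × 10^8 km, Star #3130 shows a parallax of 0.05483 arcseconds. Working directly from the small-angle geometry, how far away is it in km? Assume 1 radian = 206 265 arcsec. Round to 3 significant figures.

5.63 × 10^14 km

θ = 0.05483″ = 0.05483/206265 = 2.6582 × 10^-7 rad.
d = B/θ = (1.496 × 10^8) / (2.6582 × 10^-7) = 5.6279 × 10^14 km.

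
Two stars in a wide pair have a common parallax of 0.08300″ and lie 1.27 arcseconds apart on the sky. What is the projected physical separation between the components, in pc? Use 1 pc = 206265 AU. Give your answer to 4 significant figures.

d = 1/p = 1/0.08300″ = 12.048 pc.
At distance d (pc), an angle of θ arcsec spans θ·d AU: s = 1.27 × 12.048 = 15.301 AU.
= 15.301 / 206265 = 7.4181 × 10^-5 pc.

7.418 × 10^-5 pc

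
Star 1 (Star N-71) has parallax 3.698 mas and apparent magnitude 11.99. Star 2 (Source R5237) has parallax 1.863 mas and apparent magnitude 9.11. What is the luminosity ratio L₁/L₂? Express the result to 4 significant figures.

d₁ = 1/p₁ = 1/0.003698″ = 270.42 pc; d₂ = 1/p₂ = 1/0.001863″ = 536.77 pc.
M₁ = m₁ − 5 log₁₀ d₁ + 5 = 11.99 − 12.1602 + 5 = 4.8298.
M₂ = 9.11 − 13.6489 + 5 = 0.4611.
L₁/L₂ = 10^(0.4(M₂ − M₁)) = 10^(0.4 × (-4.3687)) = 10^(-1.74748) = 0.017886.

L₁/L₂ = 0.01789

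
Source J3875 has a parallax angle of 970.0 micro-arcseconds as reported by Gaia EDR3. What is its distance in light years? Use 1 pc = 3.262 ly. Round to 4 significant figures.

3363 light years

p = 970.0 micro-arcseconds = 0.0009700 arcsec.
d = 1/p = 1/0.0009700 = 1030.9 pc.
In light-years: 1030.9 × 3.262 = 3362.8 ly.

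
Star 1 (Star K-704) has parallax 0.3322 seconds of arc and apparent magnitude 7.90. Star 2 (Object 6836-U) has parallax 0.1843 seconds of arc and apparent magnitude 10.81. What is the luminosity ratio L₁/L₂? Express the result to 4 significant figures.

L₁/L₂ = 4.490

d₁ = 1/p₁ = 1/0.3322″ = 3.0102 pc; d₂ = 1/p₂ = 1/0.1843″ = 5.4259 pc.
M₁ = m₁ − 5 log₁₀ d₁ + 5 = 7.90 − 2.3930 + 5 = 10.5070.
M₂ = 10.81 − 3.6724 + 5 = 12.1376.
L₁/L₂ = 10^(0.4(M₂ − M₁)) = 10^(0.4 × 1.6306) = 10^0.65224 = 4.4899.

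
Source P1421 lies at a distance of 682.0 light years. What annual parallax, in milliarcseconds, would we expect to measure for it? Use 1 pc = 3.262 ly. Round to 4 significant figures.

d = 682.0 ly ÷ 3.262 = 209.07 pc.
p = 1/d = 1/209.07 = 0.0047831 arcsec.
= 0.0047831 × 1000 = 4.7831 mas.

4.783 mas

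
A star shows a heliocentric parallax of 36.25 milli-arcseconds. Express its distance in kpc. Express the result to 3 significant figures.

0.0276 kpc

p = 36.25 milli-arcseconds = 0.03625 arcsec.
d = 1/p = 1/0.03625 = 27.586 pc.
= 0.027586 kpc.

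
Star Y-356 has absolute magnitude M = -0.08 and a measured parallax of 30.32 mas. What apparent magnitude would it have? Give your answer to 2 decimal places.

m = 2.51

d = 1/p = 1/0.03032″ = 32.982 pc.
m − M = 5 log₁₀ d − 5 = 5 log₁₀(32.982) − 5 = 7.5914 − 5 = 2.5914.
m = M + (m − M) = -0.08 + 2.5914 = 2.51.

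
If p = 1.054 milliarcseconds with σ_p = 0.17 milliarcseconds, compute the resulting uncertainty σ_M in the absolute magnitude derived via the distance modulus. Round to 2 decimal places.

M = m − 5 log₁₀ d + 5 = m + 5 log₁₀ p + 5, so ∂M/∂p = 5/(p ln 10).
σ_M = (5/ln 10) · (σ_p/p) = 2.1715 × 0.17/1.054 = 2.1715 × 0.16129 = 0.35024.

σ_M = 0.35 mag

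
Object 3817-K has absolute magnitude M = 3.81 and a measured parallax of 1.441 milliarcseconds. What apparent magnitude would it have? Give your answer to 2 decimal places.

m = 13.02

d = 1/p = 1/0.001441″ = 693.96 pc.
m − M = 5 log₁₀ d − 5 = 5 log₁₀(693.96) − 5 = 14.2067 − 5 = 9.2067.
m = M + (m − M) = 3.81 + 9.2067 = 13.02.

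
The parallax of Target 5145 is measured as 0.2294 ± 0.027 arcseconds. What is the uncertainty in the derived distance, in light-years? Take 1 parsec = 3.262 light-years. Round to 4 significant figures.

1.674 ly

d = 1/p, so σ_d = σ_p / p².
σ_d = 0.0270 / (0.2294)² = 0.0270 / 0.052624 = 0.51307 pc = 0.51307 × 3.262 ly = 1.6736 ly.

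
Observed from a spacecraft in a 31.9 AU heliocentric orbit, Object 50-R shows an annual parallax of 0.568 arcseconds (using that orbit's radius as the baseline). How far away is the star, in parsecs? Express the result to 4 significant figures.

56.16 pc

With baseline B (in AU) and parallax p (in arcsec), d = B/p parsecs.
d = 31.9 / 0.568 = 56.162 pc.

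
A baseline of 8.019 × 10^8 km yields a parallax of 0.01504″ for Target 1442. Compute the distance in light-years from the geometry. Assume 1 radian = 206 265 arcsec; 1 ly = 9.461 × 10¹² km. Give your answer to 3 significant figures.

θ = 0.01504″ = 0.01504/206265 = 7.2916 × 10^-8 rad.
d = B/θ = (8.019 × 10^8) / (7.2916 × 10^-8) = 1.0998 × 10^16 km = (1.0998 × 10^16) / (9.461 × 10^12) ly = 1162.5 ly.

1160 ly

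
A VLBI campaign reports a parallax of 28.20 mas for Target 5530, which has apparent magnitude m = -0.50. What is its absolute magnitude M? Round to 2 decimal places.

M = -3.25

d = 1/p = 1/0.02820″ = 35.461 pc.
m − M = 5 log₁₀(35.461) − 5 = 7.7488 − 5 = 2.7488.
M = m − (m − M) = -0.50 − 2.7488 = -3.25.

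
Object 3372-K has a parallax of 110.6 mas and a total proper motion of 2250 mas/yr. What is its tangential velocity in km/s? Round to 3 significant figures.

96.4 km/s

d = 1/p = 1/0.1106″ = 9.0416 pc.
μ = 2250 mas/yr = 2.25 ″/yr.
v_t = 4.74 × μ × d = 4.74 × 2.25 × 9.0416 = 96.429 km/s.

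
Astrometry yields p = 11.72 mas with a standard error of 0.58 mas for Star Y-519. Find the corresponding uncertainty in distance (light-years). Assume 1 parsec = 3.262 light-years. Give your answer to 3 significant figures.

d = 1/p, so σ_d = σ_p / p².
σ_d = 0.000580 / (0.01172)² = 0.000580 / 0.00013736 = 4.2225 pc = 4.2225 × 3.262 ly = 13.774 ly.

13.8 ly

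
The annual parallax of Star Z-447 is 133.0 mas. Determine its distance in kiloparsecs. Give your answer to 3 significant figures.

0.00752 kpc

p = 133.0 mas = 0.1330 arcsec.
d = 1/p = 1/0.1330 = 7.5188 pc.
= 0.0075188 kpc.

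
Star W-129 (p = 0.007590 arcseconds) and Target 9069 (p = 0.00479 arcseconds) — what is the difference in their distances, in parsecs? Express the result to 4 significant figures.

77.02 pc

d_A = 1/0.007590″ = 131.75 pc; d_B = 1/0.004790″ = 208.77 pc.
|d_B − d_A| = |208.77 − 131.75| = 77.02 pc.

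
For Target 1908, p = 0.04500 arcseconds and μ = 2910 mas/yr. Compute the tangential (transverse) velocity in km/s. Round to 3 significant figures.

d = 1/p = 1/0.04500″ = 22.222 pc.
μ = 2910 mas/yr = 2.91 ″/yr.
v_t = 4.74 × μ × d = 4.74 × 2.91 × 22.222 = 306.52 km/s.

307 km/s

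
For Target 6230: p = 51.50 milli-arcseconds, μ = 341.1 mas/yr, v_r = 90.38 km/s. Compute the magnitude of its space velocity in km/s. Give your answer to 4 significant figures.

95.68 km/s

d = 1/p = 1/0.05150″ = 19.417 pc.
μ = 341.1 mas/yr = 0.3411 ″/yr.
v_t = 4.740 μ d = 4.740 × 0.3411 × 19.417 = 31.394 km/s.
v = √(v_r² + v_t²) = √(90.38² + 31.394²) = √9154.13 = 95.677 km/s.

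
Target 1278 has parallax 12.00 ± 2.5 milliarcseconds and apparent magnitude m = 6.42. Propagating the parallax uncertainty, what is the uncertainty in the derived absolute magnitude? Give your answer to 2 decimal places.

M = m − 5 log₁₀ d + 5 = m + 5 log₁₀ p + 5, so ∂M/∂p = 5/(p ln 10).
σ_M = (5/ln 10) · (σ_p/p) = 2.1715 × 2.5/12.00 = 2.1715 × 0.20833 = 0.45239.

σ_M = 0.45 mag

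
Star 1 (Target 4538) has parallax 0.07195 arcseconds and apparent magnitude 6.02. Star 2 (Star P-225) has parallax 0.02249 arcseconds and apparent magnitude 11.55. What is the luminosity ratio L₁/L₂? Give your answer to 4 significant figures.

d₁ = 1/p₁ = 1/0.07195″ = 13.899 pc; d₂ = 1/p₂ = 1/0.02249″ = 44.464 pc.
M₁ = m₁ − 5 log₁₀ d₁ + 5 = 6.02 − 5.7149 + 5 = 5.3051.
M₂ = 11.55 − 8.2400 + 5 = 8.3100.
L₁/L₂ = 10^(0.4(M₂ − M₁)) = 10^(0.4 × 3.0049) = 10^1.20196 = 15.921.

L₁/L₂ = 15.92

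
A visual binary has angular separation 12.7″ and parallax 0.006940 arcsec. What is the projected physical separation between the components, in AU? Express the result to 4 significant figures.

d = 1/p = 1/0.006940″ = 144.09 pc.
At distance d (pc), an angle of θ arcsec spans θ·d AU: s = 12.7 × 144.09 = 1829.9 AU.

1830 AU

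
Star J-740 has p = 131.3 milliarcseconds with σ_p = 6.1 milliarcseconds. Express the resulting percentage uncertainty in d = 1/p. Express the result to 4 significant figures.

4.646%

For d = 1/p, |σ_d/d| = |σ_p/p|.
σ_p/p = 6.1 / 131.3 = 0.046458 = 4.6458%.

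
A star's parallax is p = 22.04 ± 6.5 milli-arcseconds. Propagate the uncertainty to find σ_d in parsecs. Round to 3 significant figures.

d = 1/p, so σ_d = σ_p / p².
σ_d = 0.00650 / (0.02204)² = 0.00650 / 0.00048576 = 13.381 pc.

13.4 pc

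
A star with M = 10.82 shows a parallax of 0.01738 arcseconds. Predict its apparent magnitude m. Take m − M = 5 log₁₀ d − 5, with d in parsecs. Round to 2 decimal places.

d = 1/p = 1/0.01738″ = 57.537 pc.
m − M = 5 log₁₀ d − 5 = 5 log₁₀(57.537) − 5 = 8.7997 − 5 = 3.7997.
m = M + (m − M) = 10.82 + 3.7997 = 14.62.

m = 14.62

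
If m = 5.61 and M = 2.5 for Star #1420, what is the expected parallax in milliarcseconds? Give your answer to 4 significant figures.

m − M = 5.61 − 2.5 = 3.11.
d = 10^((m−M)/5 + 1) = 10^1.622 = 41.879 pc.
p = 1/d = 1/41.879 = 0.023878 arcsec = 23.878 mas.

23.88 mas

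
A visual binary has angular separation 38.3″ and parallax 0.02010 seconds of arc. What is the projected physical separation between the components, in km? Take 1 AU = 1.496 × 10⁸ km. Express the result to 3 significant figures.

2.85 × 10^11 km

d = 1/p = 1/0.02010″ = 49.751 pc.
At distance d (pc), an angle of θ arcsec spans θ·d AU: s = 38.3 × 49.751 = 1905.5 AU.
= 1905.5 × 1.496 × 10⁸ km = 2.8506 × 10^11 km.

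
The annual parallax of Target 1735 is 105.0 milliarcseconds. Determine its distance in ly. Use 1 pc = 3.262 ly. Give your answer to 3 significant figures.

p = 105.0 milliarcseconds = 0.1050 arcsec.
d = 1/p = 1/0.1050 = 9.5238 pc.
In light-years: 9.5238 × 3.262 = 31.067 ly.

31.1 ly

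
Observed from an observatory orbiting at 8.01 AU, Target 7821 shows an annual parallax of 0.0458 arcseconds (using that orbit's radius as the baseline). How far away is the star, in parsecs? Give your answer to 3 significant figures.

With baseline B (in AU) and parallax p (in arcsec), d = B/p parsecs.
d = 8.01 / 0.0458 = 174.89 pc.

175 pc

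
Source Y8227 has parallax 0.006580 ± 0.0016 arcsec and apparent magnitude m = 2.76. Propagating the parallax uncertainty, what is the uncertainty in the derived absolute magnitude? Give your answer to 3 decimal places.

M = m − 5 log₁₀ d + 5 = m + 5 log₁₀ p + 5, so ∂M/∂p = 5/(p ln 10).
σ_M = (5/ln 10) · (σ_p/p) = 2.1715 × 0.0016/0.006580 = 2.1715 × 0.24316 = 0.52802.

σ_M = 0.528 mag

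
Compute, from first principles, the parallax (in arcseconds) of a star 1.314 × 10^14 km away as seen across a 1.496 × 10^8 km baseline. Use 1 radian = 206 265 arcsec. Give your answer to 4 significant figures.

0.2348 arcsec

θ ≈ B/d = (1.496 × 10^8) / (1.314 × 10^14) = 1.1385 × 10^-6 rad.
In arcseconds: 1.1385 × 10^-6 × 206265 = 0.23483″.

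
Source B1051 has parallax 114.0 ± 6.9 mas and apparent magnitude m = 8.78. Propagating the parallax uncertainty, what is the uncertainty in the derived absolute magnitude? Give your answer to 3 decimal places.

M = m − 5 log₁₀ d + 5 = m + 5 log₁₀ p + 5, so ∂M/∂p = 5/(p ln 10).
σ_M = (5/ln 10) · (σ_p/p) = 2.1715 × 6.9/114.0 = 2.1715 × 0.060526 = 0.13143.

σ_M = 0.131 mag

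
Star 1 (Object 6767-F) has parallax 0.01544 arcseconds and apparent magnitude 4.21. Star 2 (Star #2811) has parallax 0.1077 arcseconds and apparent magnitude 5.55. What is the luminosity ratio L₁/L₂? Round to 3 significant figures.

d₁ = 1/p₁ = 1/0.01544″ = 64.767 pc; d₂ = 1/p₂ = 1/0.1077″ = 9.2851 pc.
M₁ = m₁ − 5 log₁₀ d₁ + 5 = 4.21 − 9.0568 + 5 = 0.1532.
M₂ = 5.55 − 4.8389 + 5 = 5.7111.
L₁/L₂ = 10^(0.4(M₂ − M₁)) = 10^(0.4 × 5.5579) = 10^2.22316 = 167.17.

L₁/L₂ = 167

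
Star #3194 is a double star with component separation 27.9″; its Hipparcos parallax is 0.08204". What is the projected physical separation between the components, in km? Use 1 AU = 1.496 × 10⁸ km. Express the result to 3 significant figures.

d = 1/p = 1/0.08204″ = 12.189 pc.
At distance d (pc), an angle of θ arcsec spans θ·d AU: s = 27.9 × 12.189 = 340.07 AU.
= 340.07 × 1.496 × 10⁸ km = 5.0874 × 10^10 km.

5.09 × 10^10 km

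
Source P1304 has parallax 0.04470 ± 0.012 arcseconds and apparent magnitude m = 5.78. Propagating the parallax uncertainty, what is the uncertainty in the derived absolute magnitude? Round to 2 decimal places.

σ_M = 0.58 mag

M = m − 5 log₁₀ d + 5 = m + 5 log₁₀ p + 5, so ∂M/∂p = 5/(p ln 10).
σ_M = (5/ln 10) · (σ_p/p) = 2.1715 × 0.012/0.04470 = 2.1715 × 0.26846 = 0.58296.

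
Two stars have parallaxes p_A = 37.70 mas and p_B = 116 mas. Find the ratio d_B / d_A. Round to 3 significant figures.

Since d = 1/p, d_B/d_A = p_A/p_B.
= 37.70 / 116 = 0.325.

0.325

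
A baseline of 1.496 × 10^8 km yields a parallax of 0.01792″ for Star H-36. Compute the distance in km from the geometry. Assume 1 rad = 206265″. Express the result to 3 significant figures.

θ = 0.01792″ = 0.01792/206265 = 8.6879 × 10^-8 rad.
d = B/θ = (1.496 × 10^8) / (8.6879 × 10^-8) = 1.7219 × 10^15 km.

1.72 × 10^15 km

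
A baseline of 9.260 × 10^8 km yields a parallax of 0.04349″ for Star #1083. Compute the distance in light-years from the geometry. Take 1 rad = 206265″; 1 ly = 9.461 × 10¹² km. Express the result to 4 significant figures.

θ = 0.04349″ = 0.04349/206265 = 2.1085 × 10^-7 rad.
d = B/θ = (9.260 × 10^8) / (2.1085 × 10^-7) = 4.3917 × 10^15 km = (4.3917 × 10^15) / (9.461 × 10^12) ly = 464.19 ly.

464.2 ly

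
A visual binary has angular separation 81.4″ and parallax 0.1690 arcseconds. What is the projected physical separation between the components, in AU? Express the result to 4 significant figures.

481.7 AU

d = 1/p = 1/0.1690″ = 5.9172 pc.
At distance d (pc), an angle of θ arcsec spans θ·d AU: s = 81.4 × 5.9172 = 481.66 AU.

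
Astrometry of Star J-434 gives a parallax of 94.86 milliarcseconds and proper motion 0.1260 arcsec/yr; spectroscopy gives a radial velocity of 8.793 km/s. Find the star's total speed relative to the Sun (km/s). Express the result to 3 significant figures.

d = 1/p = 1/0.09486″ = 10.542 pc.
v_t = 4.740 μ d = 4.740 × 0.1260 × 10.542 = 6.2961 km/s.
v = √(v_r² + v_t²) = √(8.793² + 6.2961²) = √116.958 = 10.815 km/s.

10.8 km/s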